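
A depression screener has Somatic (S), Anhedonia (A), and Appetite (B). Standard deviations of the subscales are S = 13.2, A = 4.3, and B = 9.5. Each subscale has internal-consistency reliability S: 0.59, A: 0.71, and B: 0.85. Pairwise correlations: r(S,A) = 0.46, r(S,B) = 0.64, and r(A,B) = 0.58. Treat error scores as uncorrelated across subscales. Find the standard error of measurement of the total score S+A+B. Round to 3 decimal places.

9.505

Var(total) = 282.98 + 260.117 = 543.097.
True-score variance = 192.642 + 260.117 = 452.759, so reliability = 0.8337.
Error variance = 543.097 − 452.759 = 90.338; SEM = √90.338 = 9.505.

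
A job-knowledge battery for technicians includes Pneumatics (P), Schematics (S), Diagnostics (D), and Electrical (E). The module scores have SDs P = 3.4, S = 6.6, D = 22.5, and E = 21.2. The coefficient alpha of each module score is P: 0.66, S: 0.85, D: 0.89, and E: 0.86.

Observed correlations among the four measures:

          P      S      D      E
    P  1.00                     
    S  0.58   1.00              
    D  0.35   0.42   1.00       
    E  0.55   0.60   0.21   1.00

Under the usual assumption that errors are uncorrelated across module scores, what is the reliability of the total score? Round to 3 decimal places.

0.922

Var(P+S+D+E) = 3.4² + 6.6² + 22.5² + 21.2² + 2·[3.4·6.6·0.58 + 3.4·22.5·0.35 + 3.4·21.2·0.55 + 6.6·22.5·0.42 + 6.6·21.2·0.60 + 22.5·21.2·0.21] = 1010.81 + 651.852 = 1662.66.
Because errors are independent across components, Cov(Tᵢ,Tⱼ) = Cov(Xᵢ,Xⱼ); the off-diagonal part of the true-score variance is the same as above.
True-score variance = [3.4²·0.66 + 6.6²·0.85 + 22.5²·0.89 + 21.2²·0.86] + 651.852 = 881.736 + 651.852 = 1533.59.
Reliability = 1533.59 / 1662.66 = 0.922.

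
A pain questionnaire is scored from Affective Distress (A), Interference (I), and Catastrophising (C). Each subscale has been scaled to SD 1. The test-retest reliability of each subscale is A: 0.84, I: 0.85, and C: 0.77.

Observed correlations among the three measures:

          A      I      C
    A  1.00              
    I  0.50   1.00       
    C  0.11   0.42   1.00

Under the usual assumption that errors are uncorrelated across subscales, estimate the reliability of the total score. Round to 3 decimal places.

Var(A+I+C) = 3 + 2·[0.50 + 0.11 + 0.42] = 3 + 2.06 = 5.06.
Because errors are independent across components, Cov(Tᵢ,Tⱼ) = Cov(Xᵢ,Xⱼ); the off-diagonal part of the true-score variance is the same as above.
True-score variance = [0.84 + 0.85 + 0.77] + 2.06 = 2.46 + 2.06 = 4.52.
Reliability = 4.52 / 5.06 = 0.893.

0.893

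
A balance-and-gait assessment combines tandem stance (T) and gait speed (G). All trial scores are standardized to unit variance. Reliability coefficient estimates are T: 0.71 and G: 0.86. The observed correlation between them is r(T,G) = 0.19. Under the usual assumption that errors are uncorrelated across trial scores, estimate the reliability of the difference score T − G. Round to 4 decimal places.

Var(T−G) = 1 + 1 − 2·0.19 = 2 − 0.38 = 1.62.
With uncorrelated errors the cross-covariances are all true-score covariance, so they carry over unchanged; only the diagonal terms shrink to ρᵢσᵢ².
True-score variance = [0.71 + 0.86] − 0.38 = 1.57 − 0.38 = 1.19.
Reliability = 1.19 / 1.62 = 0.7346.

0.7346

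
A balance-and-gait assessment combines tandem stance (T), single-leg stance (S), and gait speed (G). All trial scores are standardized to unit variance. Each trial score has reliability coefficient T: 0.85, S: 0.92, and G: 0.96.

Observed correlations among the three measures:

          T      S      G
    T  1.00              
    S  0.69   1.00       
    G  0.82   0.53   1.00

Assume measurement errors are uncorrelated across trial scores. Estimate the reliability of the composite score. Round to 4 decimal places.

0.9619

Var(T+S+G) = 3 + 2·[0.69 + 0.82 + 0.53] = 3 + 4.08 = 7.08.
With uncorrelated errors the cross-covariances are all true-score covariance, so they carry over unchanged; only the diagonal terms shrink to ρᵢσᵢ².
True-score variance = [0.85 + 0.92 + 0.96] + 4.08 = 2.73 + 4.08 = 6.81.
Reliability = 6.81 / 7.08 = 0.9619.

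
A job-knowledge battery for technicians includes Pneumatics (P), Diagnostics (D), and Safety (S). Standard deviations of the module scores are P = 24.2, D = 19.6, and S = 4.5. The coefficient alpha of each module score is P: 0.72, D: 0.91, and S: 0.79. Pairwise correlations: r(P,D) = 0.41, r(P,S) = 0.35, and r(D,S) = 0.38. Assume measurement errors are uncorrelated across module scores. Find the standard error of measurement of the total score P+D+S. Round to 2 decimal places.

14.24

Var(total) = 990.05 + 532.204 = 1522.25.
True-score variance = 787.244 + 532.204 = 1319.45, so reliability = 0.8668.
Error variance = 1522.25 − 1319.45 = 202.806; SEM = √202.806 = 14.24.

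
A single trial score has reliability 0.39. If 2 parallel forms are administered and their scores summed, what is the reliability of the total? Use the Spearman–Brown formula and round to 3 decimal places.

0.561

ρ_k = kρ / (1 + (k−1)ρ) = 2·0.39 / (1 + 1·0.39) = 0.780 / 1.390 = 0.561.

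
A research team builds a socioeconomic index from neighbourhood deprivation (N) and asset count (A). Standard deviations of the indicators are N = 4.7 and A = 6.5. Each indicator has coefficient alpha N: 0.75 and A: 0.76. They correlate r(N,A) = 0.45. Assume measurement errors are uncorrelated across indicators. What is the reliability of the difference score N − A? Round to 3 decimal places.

Var(N−A) = 4.7² + 6.5² − 2·4.7·6.5·0.45 = 64.34 − 27.495 = 36.845.
With uncorrelated errors the cross-covariances are all true-score covariance, so they carry over unchanged; only the diagonal terms shrink to ρᵢσᵢ².
True-score variance = [4.7²·0.75 + 6.5²·0.76] − 27.495 = 48.6775 − 27.495 = 21.1825.
Reliability = 21.1825 / 36.845 = 0.575.

0.575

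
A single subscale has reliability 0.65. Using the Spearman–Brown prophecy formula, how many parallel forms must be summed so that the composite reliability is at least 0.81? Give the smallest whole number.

3

k ≥ ρ*(1−ρ₁)/(ρ₁(1−ρ*)) = 0.81·0.35 / (0.65·0.19) = 2.296.
Smallest integer k = 3.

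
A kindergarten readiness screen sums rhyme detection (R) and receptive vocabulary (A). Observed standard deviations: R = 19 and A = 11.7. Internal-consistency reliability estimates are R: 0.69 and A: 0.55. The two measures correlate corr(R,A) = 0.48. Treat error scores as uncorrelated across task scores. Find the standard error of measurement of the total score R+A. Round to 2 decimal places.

13.17

Var(total) = 497.89 + 213.408 = 711.298.
True-score variance = 324.38 + 213.408 = 537.788, so reliability = 0.7561.
Error variance = 711.298 − 537.788 = 173.51; SEM = √173.51 = 13.17.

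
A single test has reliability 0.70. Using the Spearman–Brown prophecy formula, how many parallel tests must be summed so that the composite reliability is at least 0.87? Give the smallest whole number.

3

k ≥ ρ*(1−ρ₁)/(ρ₁(1−ρ*)) = 0.87·0.30 / (0.70·0.13) = 2.868.
Smallest integer k = 3.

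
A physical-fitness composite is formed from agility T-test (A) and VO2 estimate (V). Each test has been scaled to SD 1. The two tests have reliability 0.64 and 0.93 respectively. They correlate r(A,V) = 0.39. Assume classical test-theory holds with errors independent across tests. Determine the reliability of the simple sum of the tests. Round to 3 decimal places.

0.845

Var(A+V) = 2 + 2·[0.39] = 2 + 0.78 = 2.78.
Because errors are independent across components, Cov(Tᵢ,Tⱼ) = Cov(Xᵢ,Xⱼ); the off-diagonal part of the true-score variance is the same as above.
True-score variance = [0.64 + 0.93] + 0.78 = 1.57 + 0.78 = 2.35.
Reliability = 2.35 / 2.78 = 0.845.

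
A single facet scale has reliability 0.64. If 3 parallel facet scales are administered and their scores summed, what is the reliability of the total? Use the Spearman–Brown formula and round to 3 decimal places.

ρ_k = kρ / (1 + (k−1)ρ) = 3·0.64 / (1 + 2·0.64) = 1.920 / 2.280 = 0.842.

0.842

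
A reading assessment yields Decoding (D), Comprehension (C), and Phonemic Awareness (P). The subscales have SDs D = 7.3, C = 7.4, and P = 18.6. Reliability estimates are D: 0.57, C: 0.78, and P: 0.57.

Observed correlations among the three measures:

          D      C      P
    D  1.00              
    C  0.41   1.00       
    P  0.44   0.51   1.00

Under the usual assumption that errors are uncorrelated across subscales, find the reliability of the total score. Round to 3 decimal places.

0.758

Var(D+C+P) = 7.3² + 7.4² + 18.6² + 2·[7.3·7.4·0.41 + 7.3·18.6·0.44 + 7.4·18.6·0.51] = 454.01 + 304.176 = 758.186.
Because errors are independent across components, Cov(Tᵢ,Tⱼ) = Cov(Xᵢ,Xⱼ); the off-diagonal part of the true-score variance is the same as above.
True-score variance = [7.3²·0.57 + 7.4²·0.78 + 18.6²·0.57] + 304.176 = 270.285 + 304.176 = 574.461.
Reliability = 574.461 / 758.186 = 0.758.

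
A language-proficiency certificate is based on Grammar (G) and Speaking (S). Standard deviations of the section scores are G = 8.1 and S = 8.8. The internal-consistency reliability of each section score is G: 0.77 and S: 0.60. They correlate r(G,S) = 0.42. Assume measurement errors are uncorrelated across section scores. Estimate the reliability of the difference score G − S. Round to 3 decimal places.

Var(G−S) = 8.1² + 8.8² − 2·8.1·8.8·0.42 = 143.05 − 59.8752 = 83.1748.
With uncorrelated errors the cross-covariances are all true-score covariance, so they carry over unchanged; only the diagonal terms shrink to ρᵢσᵢ².
True-score variance = [8.1²·0.77 + 8.8²·0.60] − 59.8752 = 96.9837 − 59.8752 = 37.1085.
Reliability = 37.1085 / 83.1748 = 0.446.

0.446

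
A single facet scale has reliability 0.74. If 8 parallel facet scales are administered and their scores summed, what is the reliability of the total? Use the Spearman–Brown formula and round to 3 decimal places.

ρ_k = kρ / (1 + (k−1)ρ) = 8·0.74 / (1 + 7·0.74) = 5.920 / 6.180 = 0.958.

0.958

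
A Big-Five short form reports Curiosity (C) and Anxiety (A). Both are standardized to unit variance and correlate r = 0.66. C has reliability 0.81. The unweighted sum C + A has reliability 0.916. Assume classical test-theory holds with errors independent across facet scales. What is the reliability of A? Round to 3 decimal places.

0.911

Var(C+A) = 2 + 2·0.66 = 3.320.
True-score variance = ρ_C + ρ_A + 2·0.66, so 0.916 = (0.81 + ρ_A + 1.32) / 3.320.
ρ_A = 0.916·3.320 − 0.81 − 1.32 = 0.911.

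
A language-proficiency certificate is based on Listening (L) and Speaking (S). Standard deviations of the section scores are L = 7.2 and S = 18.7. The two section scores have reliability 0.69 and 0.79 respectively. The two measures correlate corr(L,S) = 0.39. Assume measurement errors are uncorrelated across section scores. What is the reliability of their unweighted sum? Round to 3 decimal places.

0.823

Var(L+S) = 7.2² + 18.7² + 2·[7.2·18.7·0.39] = 401.53 + 105.019 = 506.549.
Under uncorrelated errors the observed covariances equal the true-score covariances, so only the own-variance terms attenuate.
True-score variance = [7.2²·0.69 + 18.7²·0.79] + 105.019 = 312.025 + 105.019 = 417.044.
Reliability = 417.044 / 506.549 = 0.823.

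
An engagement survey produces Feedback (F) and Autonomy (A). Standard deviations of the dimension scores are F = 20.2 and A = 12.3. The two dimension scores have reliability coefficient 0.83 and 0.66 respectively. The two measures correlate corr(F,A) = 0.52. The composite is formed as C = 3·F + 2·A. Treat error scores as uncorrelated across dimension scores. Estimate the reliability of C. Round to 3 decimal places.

Var(C) = 3²·20.2² + 2²·12.3² + 2·[6·20.2·12.3·0.52] = 4277.52 + 1550.39 = 5827.91.
Because errors are independent across components, Cov(Tᵢ,Tⱼ) = Cov(Xᵢ,Xⱼ); the off-diagonal part of the true-score variance is the same as above.
True-score variance = [3²·20.2²·0.83 + 2²·12.3²·0.66] + 1550.39 = 3447.46 + 1550.39 = 4997.85.
Reliability = 4997.85 / 5827.91 = 0.858.

0.858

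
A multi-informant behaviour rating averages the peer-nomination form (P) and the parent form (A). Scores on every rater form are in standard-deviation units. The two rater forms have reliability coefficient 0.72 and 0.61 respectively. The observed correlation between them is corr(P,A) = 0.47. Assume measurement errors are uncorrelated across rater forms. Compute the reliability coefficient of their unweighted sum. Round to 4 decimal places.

0.7721

Var(P+A) = 2 + 2·[0.47] = 2 + 0.94 = 2.94.
Under uncorrelated errors the observed covariances equal the true-score covariances, so only the own-variance terms attenuate.
True-score variance = [0.72 + 0.61] + 0.94 = 1.33 + 0.94 = 2.27.
Reliability = 2.27 / 2.94 = 0.7721.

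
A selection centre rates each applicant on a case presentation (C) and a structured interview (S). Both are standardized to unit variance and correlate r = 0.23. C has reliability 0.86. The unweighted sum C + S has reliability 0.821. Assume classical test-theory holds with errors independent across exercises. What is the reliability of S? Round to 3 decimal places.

Var(C+S) = 2 + 2·0.23 = 2.460.
True-score variance = ρ_C + ρ_S + 2·0.23, so 0.821 = (0.86 + ρ_S + 0.46) / 2.460.
ρ_S = 0.821·2.460 − 0.86 − 0.46 = 0.700.

0.700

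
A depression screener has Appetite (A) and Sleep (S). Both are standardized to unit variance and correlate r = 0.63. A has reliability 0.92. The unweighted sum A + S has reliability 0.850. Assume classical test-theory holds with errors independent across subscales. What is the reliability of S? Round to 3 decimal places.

0.591

Var(A+S) = 2 + 2·0.63 = 3.260.
True-score variance = ρ_A + ρ_S + 2·0.63, so 0.850 = (0.92 + ρ_S + 1.26) / 3.260.
ρ_S = 0.850·3.260 − 0.92 − 1.26 = 0.591.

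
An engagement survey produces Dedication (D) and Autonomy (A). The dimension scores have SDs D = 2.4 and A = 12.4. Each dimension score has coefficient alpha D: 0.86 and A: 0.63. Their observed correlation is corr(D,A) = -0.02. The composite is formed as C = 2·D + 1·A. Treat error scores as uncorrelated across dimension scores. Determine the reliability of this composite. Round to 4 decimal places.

0.6553

Var(C) = 2²·2.4² + 12.4² + 2·[2·2.4·12.4·(-0.02)] = 176.8 − 2.3808 = 174.419.
Because errors are independent across components, Cov(Tᵢ,Tⱼ) = Cov(Xᵢ,Xⱼ); the off-diagonal part of the true-score variance is the same as above.
True-score variance = [2²·2.4²·0.86 + 12.4²·0.63] − 2.3808 = 116.683 − 2.3808 = 114.302.
Reliability = 114.302 / 174.419 = 0.6553.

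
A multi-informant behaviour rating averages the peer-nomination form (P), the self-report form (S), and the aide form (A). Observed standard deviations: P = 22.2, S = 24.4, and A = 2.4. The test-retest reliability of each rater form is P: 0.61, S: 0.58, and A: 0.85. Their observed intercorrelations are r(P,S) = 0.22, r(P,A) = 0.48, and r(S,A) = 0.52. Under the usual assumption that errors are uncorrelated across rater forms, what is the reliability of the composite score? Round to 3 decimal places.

0.693

Var(P+S+A) = 22.2² + 24.4² + 2.4² + 2·[22.2·24.4·0.22 + 22.2·2.4·0.48 + 24.4·2.4·0.52] = 1093.96 + 350.39 = 1444.35.
With uncorrelated errors the cross-covariances are all true-score covariance, so they carry over unchanged; only the diagonal terms shrink to ρᵢσᵢ².
True-score variance = [22.2²·0.61 + 24.4²·0.58 + 2.4²·0.85] + 350.39 = 650.837 + 350.39 = 1001.23.
Reliability = 1001.23 / 1444.35 = 0.693.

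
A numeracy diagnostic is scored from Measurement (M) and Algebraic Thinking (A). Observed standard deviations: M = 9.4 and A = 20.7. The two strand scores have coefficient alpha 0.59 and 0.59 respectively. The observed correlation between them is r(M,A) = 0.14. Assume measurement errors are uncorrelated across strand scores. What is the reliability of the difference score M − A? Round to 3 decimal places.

Var(M−A) = 9.4² + 20.7² − 2·9.4·20.7·0.14 = 516.85 − 54.4824 = 462.368.
Because errors are independent across components, Cov(Tᵢ,Tⱼ) = Cov(Xᵢ,Xⱼ); the off-diagonal part of the true-score variance is the same as above.
True-score variance = [9.4²·0.59 + 20.7²·0.59] − 54.4824 = 304.941 − 54.4824 = 250.459.
Reliability = 250.459 / 462.368 = 0.542.

0.542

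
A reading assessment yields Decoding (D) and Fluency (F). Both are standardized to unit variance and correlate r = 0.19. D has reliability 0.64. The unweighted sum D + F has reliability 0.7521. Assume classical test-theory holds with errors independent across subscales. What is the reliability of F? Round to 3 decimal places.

0.770

Var(D+F) = 2 + 2·0.19 = 2.380.
True-score variance = ρ_D + ρ_F + 2·0.19, so 0.7521 = (0.64 + ρ_F + 0.38) / 2.380.
ρ_F = 0.7521·2.380 − 0.64 − 0.38 = 0.770.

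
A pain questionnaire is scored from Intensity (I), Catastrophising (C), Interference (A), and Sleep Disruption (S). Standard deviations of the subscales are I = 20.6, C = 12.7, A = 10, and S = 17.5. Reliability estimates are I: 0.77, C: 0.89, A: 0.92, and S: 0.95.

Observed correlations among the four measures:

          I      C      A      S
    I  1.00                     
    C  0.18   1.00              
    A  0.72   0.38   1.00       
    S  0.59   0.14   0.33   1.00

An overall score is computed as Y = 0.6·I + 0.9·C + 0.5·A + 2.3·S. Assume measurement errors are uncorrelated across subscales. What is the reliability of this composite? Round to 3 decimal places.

Var(Y) = 0.6²·20.6² + 0.9²·12.7² + 0.5²·10² + 2.3²·17.5² + 2·[0.54·20.6·12.7·0.18 + 0.3·20.6·10·0.72 + 1.38·20.6·17.5·0.59 + 0.45·12.7·10·0.38 + 2.07·12.7·17.5·0.14 + 1.15·10·17.5·0.33] = 1928.48 + 1031.96 = 2960.44.
With uncorrelated errors the cross-covariances are all true-score covariance, so they carry over unchanged; only the diagonal terms shrink to ρᵢσᵢ².
True-score variance = [0.6²·20.6²·0.77 + 0.9²·12.7²·0.89 + 0.5²·10²·0.92 + 2.3²·17.5²·0.95] + 1031.96 = 1795.97 + 1031.96 = 2827.93.
Reliability = 2827.93 / 2960.44 = 0.955.

0.955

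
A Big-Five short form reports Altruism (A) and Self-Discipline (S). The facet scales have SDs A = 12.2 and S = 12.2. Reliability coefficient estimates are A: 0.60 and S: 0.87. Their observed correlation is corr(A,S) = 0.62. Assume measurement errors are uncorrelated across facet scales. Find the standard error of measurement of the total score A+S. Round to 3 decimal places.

8.882

Var(total) = 297.68 + 184.562 = 482.242.
True-score variance = 218.795 + 184.562 = 403.356, so reliability = 0.8364.
Error variance = 482.242 − 403.356 = 78.8852; SEM = √78.8852 = 8.882.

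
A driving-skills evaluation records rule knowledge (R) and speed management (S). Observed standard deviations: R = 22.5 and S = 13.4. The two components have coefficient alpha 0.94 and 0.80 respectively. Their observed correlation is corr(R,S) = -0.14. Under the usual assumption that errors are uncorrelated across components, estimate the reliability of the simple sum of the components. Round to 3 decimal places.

Var(R+S) = 22.5² + 13.4² + 2·[22.5·13.4·(-0.14)] = 685.81 − 84.42 = 601.39.
Under uncorrelated errors the observed covariances equal the true-score covariances, so only the own-variance terms attenuate.
True-score variance = [22.5²·0.94 + 13.4²·0.80] − 84.42 = 619.523 − 84.42 = 535.103.
Reliability = 535.103 / 601.39 = 0.890.

0.890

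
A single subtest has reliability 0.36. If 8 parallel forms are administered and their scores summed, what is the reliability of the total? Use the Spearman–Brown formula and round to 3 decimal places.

0.818

ρ_k = kρ / (1 + (k−1)ρ) = 8·0.36 / (1 + 7·0.36) = 2.880 / 3.520 = 0.818.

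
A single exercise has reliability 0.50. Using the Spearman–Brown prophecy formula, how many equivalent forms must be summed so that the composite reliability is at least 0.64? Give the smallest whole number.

k ≥ ρ*(1−ρ₁)/(ρ₁(1−ρ*)) = 0.64·0.50 / (0.50·0.36) = 1.778.
Smallest integer k = 2.

2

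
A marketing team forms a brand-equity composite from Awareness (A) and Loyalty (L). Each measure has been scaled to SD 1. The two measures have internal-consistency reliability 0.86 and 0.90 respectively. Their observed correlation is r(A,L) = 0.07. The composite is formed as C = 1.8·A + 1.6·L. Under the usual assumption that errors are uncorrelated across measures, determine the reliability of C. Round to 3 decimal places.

Var(C) = 1.8² + 1.6² + 2·[2.88·0.07] = 5.8 + 0.4032 = 6.2032.
Under uncorrelated errors the observed covariances equal the true-score covariances, so only the own-variance terms attenuate.
True-score variance = [1.8²·0.86 + 1.6²·0.90] + 0.4032 = 5.0904 + 0.4032 = 5.4936.
Reliability = 5.4936 / 6.2032 = 0.886.

0.886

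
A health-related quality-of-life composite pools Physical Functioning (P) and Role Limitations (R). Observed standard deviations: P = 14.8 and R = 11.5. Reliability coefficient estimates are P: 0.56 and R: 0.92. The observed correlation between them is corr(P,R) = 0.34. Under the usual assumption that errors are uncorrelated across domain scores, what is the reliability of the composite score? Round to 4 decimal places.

0.7710

Var(P+R) = 14.8² + 11.5² + 2·[14.8·11.5·0.34] = 351.29 + 115.736 = 467.026.
Under uncorrelated errors the observed covariances equal the true-score covariances, so only the own-variance terms attenuate.
True-score variance = [14.8²·0.56 + 11.5²·0.92] + 115.736 = 244.332 + 115.736 = 360.068.
Reliability = 360.068 / 467.026 = 0.7710.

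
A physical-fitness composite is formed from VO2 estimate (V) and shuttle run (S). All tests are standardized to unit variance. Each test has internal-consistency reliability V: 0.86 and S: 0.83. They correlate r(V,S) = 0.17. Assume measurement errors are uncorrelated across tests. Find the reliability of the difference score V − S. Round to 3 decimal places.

0.813

Var(V−S) = 1 + 1 − 2·0.17 = 2 − 0.34 = 1.66.
Because errors are independent across components, Cov(Tᵢ,Tⱼ) = Cov(Xᵢ,Xⱼ); the off-diagonal part of the true-score variance is the same as above.
True-score variance = [0.86 + 0.83] − 0.34 = 1.69 − 0.34 = 1.35.
Reliability = 1.35 / 1.66 = 0.813.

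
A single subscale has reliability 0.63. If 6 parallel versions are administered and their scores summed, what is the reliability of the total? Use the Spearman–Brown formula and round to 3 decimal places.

ρ_k = kρ / (1 + (k−1)ρ) = 6·0.63 / (1 + 5·0.63) = 3.780 / 4.150 = 0.911.

0.911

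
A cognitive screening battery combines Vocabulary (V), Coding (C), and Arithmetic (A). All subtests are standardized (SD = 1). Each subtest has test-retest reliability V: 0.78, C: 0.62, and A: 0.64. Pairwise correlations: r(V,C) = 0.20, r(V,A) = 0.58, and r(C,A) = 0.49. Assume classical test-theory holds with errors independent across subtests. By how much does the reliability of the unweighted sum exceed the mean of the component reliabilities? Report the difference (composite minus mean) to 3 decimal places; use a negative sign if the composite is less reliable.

Var(sum) = 3 + 2.54 = 5.54; true-score variance = 2.04 + 2.54 = 4.58; composite reliability = 0.8267.
Mean component reliability = 0.6800.
Difference = 0.8267 − 0.6800 = 0.147.

0.147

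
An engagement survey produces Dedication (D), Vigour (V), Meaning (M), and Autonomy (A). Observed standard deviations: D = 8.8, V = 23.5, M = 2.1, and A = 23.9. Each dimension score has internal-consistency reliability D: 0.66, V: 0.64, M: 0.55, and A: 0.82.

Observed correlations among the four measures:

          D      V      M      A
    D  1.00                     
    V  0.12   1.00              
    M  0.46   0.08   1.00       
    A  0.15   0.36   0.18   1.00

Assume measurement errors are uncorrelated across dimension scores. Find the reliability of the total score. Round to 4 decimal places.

0.8131

Var(D+V+M+A) = 8.8² + 23.5² + 2.1² + 23.9² + 2·[8.8·23.5·0.12 + 8.8·2.1·0.46 + 8.8·23.9·0.15 + 23.5·2.1·0.08 + 23.5·23.9·0.36 + 2.1·23.9·0.18] = 1205.31 + 560.082 = 1765.39.
Under uncorrelated errors the observed covariances equal the true-score covariances, so only the own-variance terms attenuate.
True-score variance = [8.8²·0.66 + 23.5²·0.64 + 2.1²·0.55 + 23.9²·0.82] + 560.082 = 875.368 + 560.082 = 1435.45.
Reliability = 1435.45 / 1765.39 = 0.8131.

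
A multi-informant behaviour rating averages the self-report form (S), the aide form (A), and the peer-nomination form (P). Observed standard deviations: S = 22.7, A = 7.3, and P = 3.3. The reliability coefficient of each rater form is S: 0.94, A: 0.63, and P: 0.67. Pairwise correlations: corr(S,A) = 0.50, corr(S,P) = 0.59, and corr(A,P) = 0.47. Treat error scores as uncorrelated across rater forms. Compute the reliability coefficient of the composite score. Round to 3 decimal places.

Var(S+A+P) = 22.7² + 7.3² + 3.3² + 2·[22.7·7.3·0.50 + 22.7·3.3·0.59 + 7.3·3.3·0.47] = 579.47 + 276.748 = 856.218.
Because errors are independent across components, Cov(Tᵢ,Tⱼ) = Cov(Xᵢ,Xⱼ); the off-diagonal part of the true-score variance is the same as above.
True-score variance = [22.7²·0.94 + 7.3²·0.63 + 3.3²·0.67] + 276.748 = 525.242 + 276.748 = 801.99.
Reliability = 801.99 / 856.218 = 0.937.

0.937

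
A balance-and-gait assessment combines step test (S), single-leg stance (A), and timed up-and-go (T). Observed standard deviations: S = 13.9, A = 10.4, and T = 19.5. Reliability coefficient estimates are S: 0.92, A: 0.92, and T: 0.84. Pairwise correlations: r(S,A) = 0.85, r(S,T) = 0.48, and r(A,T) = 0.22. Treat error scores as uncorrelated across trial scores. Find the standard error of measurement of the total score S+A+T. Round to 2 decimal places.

9.22

Var(total) = 681.62 + 595.192 = 1276.81.
True-score variance = 596.67 + 595.192 = 1191.86, so reliability = 0.9335.
Error variance = 1276.81 − 1191.86 = 84.9496; SEM = √84.9496 = 9.22.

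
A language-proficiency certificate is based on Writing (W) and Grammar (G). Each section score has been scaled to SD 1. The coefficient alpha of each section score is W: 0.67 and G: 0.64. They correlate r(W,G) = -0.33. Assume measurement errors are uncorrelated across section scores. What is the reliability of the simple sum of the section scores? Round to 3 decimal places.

0.485

Var(W+G) = 2 + 2·[(-0.33)] = 2 − 0.66 = 1.34.
Because errors are independent across components, Cov(Tᵢ,Tⱼ) = Cov(Xᵢ,Xⱼ); the off-diagonal part of the true-score variance is the same as above.
True-score variance = [0.67 + 0.64] − 0.66 = 1.31 − 0.66 = 0.65.
Reliability = 0.65 / 1.34 = 0.485.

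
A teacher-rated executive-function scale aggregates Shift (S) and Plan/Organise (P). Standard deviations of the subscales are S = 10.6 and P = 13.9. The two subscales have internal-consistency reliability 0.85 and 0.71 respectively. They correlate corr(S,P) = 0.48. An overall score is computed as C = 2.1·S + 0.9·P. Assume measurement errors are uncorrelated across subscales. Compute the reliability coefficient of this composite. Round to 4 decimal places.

Var(C) = 2.1²·10.6² + 0.9²·13.9² + 2·[1.89·10.6·13.9·0.48] = 652.008 + 267.334 = 919.341.
With uncorrelated errors the cross-covariances are all true-score covariance, so they carry over unchanged; only the diagonal terms shrink to ρᵢσᵢ².
True-score variance = [2.1²·10.6²·0.85 + 0.9²·13.9²·0.71] + 267.334 = 532.297 + 267.334 = 799.63.
Reliability = 799.63 / 919.341 = 0.8698.

0.8698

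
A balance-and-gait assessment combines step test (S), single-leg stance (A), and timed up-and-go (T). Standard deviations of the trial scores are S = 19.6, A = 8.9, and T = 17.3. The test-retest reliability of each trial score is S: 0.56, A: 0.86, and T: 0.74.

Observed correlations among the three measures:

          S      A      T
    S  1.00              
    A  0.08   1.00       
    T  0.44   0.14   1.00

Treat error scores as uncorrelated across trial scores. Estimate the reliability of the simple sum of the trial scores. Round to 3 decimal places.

Var(S+A+T) = 19.6² + 8.9² + 17.3² + 2·[19.6·8.9·0.08 + 19.6·17.3·0.44 + 8.9·17.3·0.14] = 762.66 + 369.412 = 1132.07.
With uncorrelated errors the cross-covariances are all true-score covariance, so they carry over unchanged; only the diagonal terms shrink to ρᵢσᵢ².
True-score variance = [19.6²·0.56 + 8.9²·0.86 + 17.3²·0.74] + 369.412 = 504.725 + 369.412 = 874.137.
Reliability = 874.137 / 1132.07 = 0.772.

0.772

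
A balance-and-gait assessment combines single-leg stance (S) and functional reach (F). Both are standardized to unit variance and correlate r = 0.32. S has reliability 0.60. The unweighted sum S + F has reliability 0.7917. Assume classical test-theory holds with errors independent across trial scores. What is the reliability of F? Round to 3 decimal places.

0.850

Var(S+F) = 2 + 2·0.32 = 2.640.
True-score variance = ρ_S + ρ_F + 2·0.32, so 0.7917 = (0.60 + ρ_F + 0.64) / 2.640.
ρ_F = 0.7917·2.640 − 0.60 − 0.64 = 0.850.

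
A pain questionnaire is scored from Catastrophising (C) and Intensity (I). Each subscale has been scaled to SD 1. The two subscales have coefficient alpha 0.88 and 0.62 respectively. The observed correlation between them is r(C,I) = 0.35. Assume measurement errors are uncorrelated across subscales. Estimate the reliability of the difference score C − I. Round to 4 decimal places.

0.6154

Var(C−I) = 1 + 1 − 2·0.35 = 2 − 0.7 = 1.3.
Because errors are independent across components, Cov(Tᵢ,Tⱼ) = Cov(Xᵢ,Xⱼ); the off-diagonal part of the true-score variance is the same as above.
True-score variance = [0.88 + 0.62] − 0.7 = 1.5 − 0.7 = 0.8.
Reliability = 0.8 / 1.3 = 0.6154.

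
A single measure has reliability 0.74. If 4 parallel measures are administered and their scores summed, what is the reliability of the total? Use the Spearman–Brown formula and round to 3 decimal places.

0.919

ρ_k = kρ / (1 + (k−1)ρ) = 4·0.74 / (1 + 3·0.74) = 2.960 / 3.220 = 0.919.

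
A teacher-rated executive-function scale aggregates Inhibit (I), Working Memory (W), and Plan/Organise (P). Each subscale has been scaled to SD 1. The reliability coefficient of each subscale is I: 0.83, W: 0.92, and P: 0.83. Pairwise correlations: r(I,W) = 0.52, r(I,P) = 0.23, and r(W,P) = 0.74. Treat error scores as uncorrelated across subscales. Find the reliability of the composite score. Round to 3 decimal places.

Var(I+W+P) = 3 + 2·[0.52 + 0.23 + 0.74] = 3 + 2.98 = 5.98.
Because errors are independent across components, Cov(Tᵢ,Tⱼ) = Cov(Xᵢ,Xⱼ); the off-diagonal part of the true-score variance is the same as above.
True-score variance = [0.83 + 0.92 + 0.83] + 2.98 = 2.58 + 2.98 = 5.56.
Reliability = 5.56 / 5.98 = 0.930.

0.930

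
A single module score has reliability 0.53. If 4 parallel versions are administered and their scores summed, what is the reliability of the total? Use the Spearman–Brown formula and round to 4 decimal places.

0.8185

ρ_k = kρ / (1 + (k−1)ρ) = 4·0.53 / (1 + 3·0.53) = 2.120 / 2.590 = 0.8185.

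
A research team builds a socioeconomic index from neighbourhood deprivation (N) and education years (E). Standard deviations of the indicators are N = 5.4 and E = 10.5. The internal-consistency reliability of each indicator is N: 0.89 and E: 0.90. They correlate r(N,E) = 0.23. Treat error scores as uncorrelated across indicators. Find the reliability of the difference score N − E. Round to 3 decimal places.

Var(N−E) = 5.4² + 10.5² − 2·5.4·10.5·0.23 = 139.41 − 26.082 = 113.328.
Because errors are independent across components, Cov(Tᵢ,Tⱼ) = Cov(Xᵢ,Xⱼ); the off-diagonal part of the true-score variance is the same as above.
True-score variance = [5.4²·0.89 + 10.5²·0.90] − 26.082 = 125.177 − 26.082 = 99.0954.
Reliability = 99.0954 / 113.328 = 0.874.

0.874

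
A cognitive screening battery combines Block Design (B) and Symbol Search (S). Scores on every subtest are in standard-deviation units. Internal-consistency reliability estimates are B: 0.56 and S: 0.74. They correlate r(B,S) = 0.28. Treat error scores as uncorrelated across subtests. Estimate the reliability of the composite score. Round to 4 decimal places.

0.7266

Var(B+S) = 2 + 2·[0.28] = 2 + 0.56 = 2.56.
Under uncorrelated errors the observed covariances equal the true-score covariances, so only the own-variance terms attenuate.
True-score variance = [0.56 + 0.74] + 0.56 = 1.3 + 0.56 = 1.86.
Reliability = 1.86 / 2.56 = 0.7266.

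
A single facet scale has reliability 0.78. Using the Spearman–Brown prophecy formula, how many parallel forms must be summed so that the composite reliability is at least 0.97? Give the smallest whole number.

k ≥ ρ*(1−ρ₁)/(ρ₁(1−ρ*)) = 0.97·0.22 / (0.78·0.03) = 9.120.
Smallest integer k = 10.

10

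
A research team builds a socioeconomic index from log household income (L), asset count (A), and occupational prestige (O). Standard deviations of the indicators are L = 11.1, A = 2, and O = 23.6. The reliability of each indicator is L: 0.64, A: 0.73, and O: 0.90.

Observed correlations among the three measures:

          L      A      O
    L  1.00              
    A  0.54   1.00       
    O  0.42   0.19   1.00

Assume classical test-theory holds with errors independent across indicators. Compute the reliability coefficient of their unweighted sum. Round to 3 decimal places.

0.893

Var(L+A+O) = 11.1² + 2² + 23.6² + 2·[11.1·2·0.54 + 11.1·23.6·0.42 + 2·23.6·0.19] = 684.17 + 261.958 = 946.128.
With uncorrelated errors the cross-covariances are all true-score covariance, so they carry over unchanged; only the diagonal terms shrink to ρᵢσᵢ².
True-score variance = [11.1²·0.64 + 2²·0.73 + 23.6²·0.90] + 261.958 = 583.038 + 261.958 = 844.997.
Reliability = 844.997 / 946.128 = 0.893.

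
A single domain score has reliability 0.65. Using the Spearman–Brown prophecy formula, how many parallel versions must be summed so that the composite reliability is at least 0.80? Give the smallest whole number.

k ≥ ρ*(1−ρ₁)/(ρ₁(1−ρ*)) = 0.80·0.35 / (0.65·0.20) = 2.154.
Smallest integer k = 3.

3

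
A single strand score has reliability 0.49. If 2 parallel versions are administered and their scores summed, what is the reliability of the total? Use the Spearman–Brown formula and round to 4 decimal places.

ρ_k = kρ / (1 + (k−1)ρ) = 2·0.49 / (1 + 1·0.49) = 0.980 / 1.490 = 0.6577.

0.6577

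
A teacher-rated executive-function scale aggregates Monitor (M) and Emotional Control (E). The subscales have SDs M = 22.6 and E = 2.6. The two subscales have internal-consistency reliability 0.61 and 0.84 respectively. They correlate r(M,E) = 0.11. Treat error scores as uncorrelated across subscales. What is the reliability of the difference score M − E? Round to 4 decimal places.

0.6031

Var(M−E) = 22.6² + 2.6² − 2·22.6·2.6·0.11 = 517.52 − 12.9272 = 504.593.
Because errors are independent across components, Cov(Tᵢ,Tⱼ) = Cov(Xᵢ,Xⱼ); the off-diagonal part of the true-score variance is the same as above.
True-score variance = [22.6²·0.61 + 2.6²·0.84] − 12.9272 = 317.242 − 12.9272 = 304.315.
Reliability = 304.315 / 504.593 = 0.6031.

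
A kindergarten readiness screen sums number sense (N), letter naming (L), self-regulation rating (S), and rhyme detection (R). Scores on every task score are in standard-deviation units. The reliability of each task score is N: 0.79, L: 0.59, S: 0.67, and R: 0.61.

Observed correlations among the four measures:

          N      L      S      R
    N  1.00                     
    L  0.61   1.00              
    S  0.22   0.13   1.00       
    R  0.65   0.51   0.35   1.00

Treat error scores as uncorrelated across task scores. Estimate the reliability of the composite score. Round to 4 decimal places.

0.8501

Var(N+L+S+R) = 4 + 2·[0.61 + 0.22 + 0.65 + 0.13 + 0.51 + 0.35] = 4 + 4.94 = 8.94.
With uncorrelated errors the cross-covariances are all true-score covariance, so they carry over unchanged; only the diagonal terms shrink to ρᵢσᵢ².
True-score variance = [0.79 + 0.59 + 0.67 + 0.61] + 4.94 = 2.66 + 4.94 = 7.6.
Reliability = 7.6 / 8.94 = 0.8501.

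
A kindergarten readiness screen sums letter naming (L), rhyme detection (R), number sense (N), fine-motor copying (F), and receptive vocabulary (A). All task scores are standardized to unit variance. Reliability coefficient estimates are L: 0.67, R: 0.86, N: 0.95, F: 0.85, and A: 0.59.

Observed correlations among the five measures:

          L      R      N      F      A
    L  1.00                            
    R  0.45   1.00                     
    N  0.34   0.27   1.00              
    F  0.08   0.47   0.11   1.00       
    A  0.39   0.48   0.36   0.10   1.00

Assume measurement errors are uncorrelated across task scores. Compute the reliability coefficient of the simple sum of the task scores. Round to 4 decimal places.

0.9027

Var(L+R+N+F+A) = 5 + 2·[0.45 + 0.34 + 0.08 + 0.39 + 0.27 + 0.47 + 0.48 + 0.11 + 0.36 + 0.10] = 5 + 6.1 = 11.1.
Under uncorrelated errors the observed covariances equal the true-score covariances, so only the own-variance terms attenuate.
True-score variance = [0.67 + 0.86 + 0.95 + 0.85 + 0.59] + 6.1 = 3.92 + 6.1 = 10.02.
Reliability = 10.02 / 11.1 = 0.9027.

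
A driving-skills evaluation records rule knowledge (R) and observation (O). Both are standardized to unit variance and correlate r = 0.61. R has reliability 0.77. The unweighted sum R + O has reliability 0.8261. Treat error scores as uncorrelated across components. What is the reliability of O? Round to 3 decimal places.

0.670

Var(R+O) = 2 + 2·0.61 = 3.220.
True-score variance = ρ_R + ρ_O + 2·0.61, so 0.8261 = (0.77 + ρ_O + 1.22) / 3.220.
ρ_O = 0.8261·3.220 − 0.77 − 1.22 = 0.670.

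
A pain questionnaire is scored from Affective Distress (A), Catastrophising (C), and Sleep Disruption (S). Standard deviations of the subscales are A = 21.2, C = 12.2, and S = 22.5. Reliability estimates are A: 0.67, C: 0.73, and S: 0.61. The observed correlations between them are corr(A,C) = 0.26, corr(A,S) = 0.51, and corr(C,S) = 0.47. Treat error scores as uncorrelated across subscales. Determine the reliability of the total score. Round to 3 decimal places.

0.805

Var(A+C+S) = 21.2² + 12.2² + 22.5² + 2·[21.2·12.2·0.26 + 21.2·22.5·0.51 + 12.2·22.5·0.47] = 1104.53 + 879.063 = 1983.59.
With uncorrelated errors the cross-covariances are all true-score covariance, so they carry over unchanged; only the diagonal terms shrink to ρᵢσᵢ².
True-score variance = [21.2²·0.67 + 12.2²·0.73 + 22.5²·0.61] + 879.063 = 718.591 + 879.063 = 1597.65.
Reliability = 1597.65 / 1983.59 = 0.805.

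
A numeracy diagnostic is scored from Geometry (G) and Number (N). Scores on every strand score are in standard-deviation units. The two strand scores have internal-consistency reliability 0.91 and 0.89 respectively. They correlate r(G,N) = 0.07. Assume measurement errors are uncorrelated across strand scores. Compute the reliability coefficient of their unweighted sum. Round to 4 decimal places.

Var(G+N) = 2 + 2·[0.07] = 2 + 0.14 = 2.14.
Under uncorrelated errors the observed covariances equal the true-score covariances, so only the own-variance terms attenuate.
True-score variance = [0.91 + 0.89] + 0.14 = 1.8 + 0.14 = 1.94.
Reliability = 1.94 / 2.14 = 0.9065.

0.9065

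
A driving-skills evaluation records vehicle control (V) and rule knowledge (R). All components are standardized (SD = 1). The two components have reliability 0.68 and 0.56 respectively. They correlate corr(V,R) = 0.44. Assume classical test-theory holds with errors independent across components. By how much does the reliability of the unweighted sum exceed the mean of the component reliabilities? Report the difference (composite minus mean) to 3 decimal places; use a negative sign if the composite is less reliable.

Var(sum) = 2 + 0.88 = 2.88; true-score variance = 1.24 + 0.88 = 2.12; composite reliability = 0.7361.
Mean component reliability = 0.6200.
Difference = 0.7361 − 0.6200 = 0.116.

0.116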